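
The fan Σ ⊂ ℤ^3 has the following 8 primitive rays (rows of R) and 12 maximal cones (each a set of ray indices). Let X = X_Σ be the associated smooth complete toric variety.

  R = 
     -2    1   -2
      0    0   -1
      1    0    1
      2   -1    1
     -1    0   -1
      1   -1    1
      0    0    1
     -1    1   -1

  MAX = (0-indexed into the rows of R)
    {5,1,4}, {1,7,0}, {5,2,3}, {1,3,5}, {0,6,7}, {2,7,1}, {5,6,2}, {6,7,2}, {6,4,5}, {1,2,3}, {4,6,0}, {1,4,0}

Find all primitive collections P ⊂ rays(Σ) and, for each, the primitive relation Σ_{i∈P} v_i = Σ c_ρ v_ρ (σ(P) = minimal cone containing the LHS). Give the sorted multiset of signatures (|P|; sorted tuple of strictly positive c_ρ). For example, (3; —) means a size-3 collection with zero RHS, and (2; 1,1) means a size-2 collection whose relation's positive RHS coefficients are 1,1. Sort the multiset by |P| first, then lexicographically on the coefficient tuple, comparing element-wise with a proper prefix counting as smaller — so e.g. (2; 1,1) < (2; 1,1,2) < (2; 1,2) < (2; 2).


Δ(Σ) — 8 vertices, 11 min non-faces:

  {1,6}:  v_{1} + v_{6} = 0  ⟹  sig = (2; —)
  {2,4}:  v_{2} + v_{4} = 0  ⟹  sig = (2; —)
  {5,7}:  v_{5} + v_{7} = 0  ⟹  sig = (2; —)
  {0,2}:  v_{0} + v_{2} = v_{7}  ⟹  sig = (2; 1)
  {0,3}:  v_{0} + v_{3} = v_{1}  ⟹  sig = (2; 1)
  {0,5}:  v_{0} + v_{5} = v_{4}  ⟹  sig = (2; 1)
  {4,7}:  v_{4} + v_{7} = v_{0}  ⟹  sig = (2; 1)
  {3,4}:  v_{3} + v_{4} = v_{1} + v_{5}  ⟹  sig = (2; 1,1)
  {3,6}:  v_{3} + v_{6} = v_{2} + v_{5}  ⟹  sig = (2; 1,1)
  {3,7}:  v_{3} + v_{7} = v_{1} + v_{2}  ⟹  sig = (2; 1,1)
  {1,2,5}:  v_{1} + v_{2} + v_{5} = v_{3}  ⟹  sig = (3; 1)

Hence PRS(X_Σ) =
    (2; —)
    (2; —)
    (2; —)
    (2; 1)
    (2; 1)
    (2; 1)
    (2; 1)
    (2; 1,1)
    (2; 1,1)
    (2; 1,1)
    (3; 1)


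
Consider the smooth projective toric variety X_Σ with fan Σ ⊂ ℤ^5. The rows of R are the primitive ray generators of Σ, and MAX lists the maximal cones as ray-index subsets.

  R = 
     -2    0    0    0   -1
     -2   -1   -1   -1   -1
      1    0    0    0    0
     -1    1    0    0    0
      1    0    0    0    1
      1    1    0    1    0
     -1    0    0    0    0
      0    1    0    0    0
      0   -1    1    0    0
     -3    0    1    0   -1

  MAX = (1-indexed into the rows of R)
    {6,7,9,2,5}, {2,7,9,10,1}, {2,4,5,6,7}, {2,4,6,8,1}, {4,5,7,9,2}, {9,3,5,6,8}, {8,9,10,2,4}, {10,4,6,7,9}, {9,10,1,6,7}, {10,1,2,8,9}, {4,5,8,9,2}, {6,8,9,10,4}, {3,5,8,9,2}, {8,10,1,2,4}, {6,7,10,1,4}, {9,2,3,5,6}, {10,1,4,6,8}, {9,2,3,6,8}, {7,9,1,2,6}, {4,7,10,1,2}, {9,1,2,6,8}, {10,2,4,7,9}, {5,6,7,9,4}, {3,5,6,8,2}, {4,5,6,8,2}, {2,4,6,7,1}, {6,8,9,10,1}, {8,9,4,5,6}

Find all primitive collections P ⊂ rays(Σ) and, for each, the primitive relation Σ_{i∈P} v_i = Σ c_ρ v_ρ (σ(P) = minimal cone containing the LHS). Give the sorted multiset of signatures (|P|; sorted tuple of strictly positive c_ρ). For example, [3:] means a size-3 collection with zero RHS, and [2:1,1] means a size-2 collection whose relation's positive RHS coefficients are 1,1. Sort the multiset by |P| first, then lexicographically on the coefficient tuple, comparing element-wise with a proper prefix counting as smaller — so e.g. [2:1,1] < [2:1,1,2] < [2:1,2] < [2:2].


The 11 primitive collections of Σ (r=10, n=5):

  P = {3,7}:  v_{3} + v_{7} = 0  ⟹  sig = [2:]
  P = {1,5}:  v_{1} + v_{5} = v_{7}  ⟹  sig = [2:1]
  P = {3,4}:  v_{3} + v_{4} = v_{8}  ⟹  sig = [2:1]
  P = {7,8}:  v_{7} + v_{8} = v_{4}  ⟹  sig = [2:1]
  P = {3,10}:  v_{3} + v_{10} = v_{1} + v_{8} + v_{9}  ⟹  sig = [2:1,1,1]
  P = {5,10}:  v_{5} + v_{10} = v_{4} + v_{7} + v_{9}  ⟹  sig = [2:1,1,1]
  P = {1,3}:  v_{1} + v_{3} = v_{2} + v_{6} + v_{8} + v_{9}  ⟹  sig = [2:1,1,1,1]
  P = {1,4,9}:  v_{1} + v_{4} + v_{9} = v_{10}  ⟹  sig = [3:1]
  P = {2,6,10}:  v_{2} + v_{6} + v_{10} = 2·v_{1}  ⟹  sig = [3:2]
  P = {2,4,6,9}:  v_{2} + v_{4} + v_{6} + v_{9} = v_{1}  ⟹  sig = [4:1]
  P = {2,5,6,8,9}:  v_{2} + v_{5} + v_{6} + v_{8} + v_{9} = 0  ⟹  sig = [5:]

Sorted signature multiset PRS(X):
    |P|=2: 7 collections, coeffs (), (1), (1), (1), (1,1,1), (1,1,1), (1,1,1,1)
    |P|=3: 2 collections, coeffs (1), (2)
    |P|=4: 1 collection, coeffs (1)
    |P|=5: 1 collection, coeffs ()


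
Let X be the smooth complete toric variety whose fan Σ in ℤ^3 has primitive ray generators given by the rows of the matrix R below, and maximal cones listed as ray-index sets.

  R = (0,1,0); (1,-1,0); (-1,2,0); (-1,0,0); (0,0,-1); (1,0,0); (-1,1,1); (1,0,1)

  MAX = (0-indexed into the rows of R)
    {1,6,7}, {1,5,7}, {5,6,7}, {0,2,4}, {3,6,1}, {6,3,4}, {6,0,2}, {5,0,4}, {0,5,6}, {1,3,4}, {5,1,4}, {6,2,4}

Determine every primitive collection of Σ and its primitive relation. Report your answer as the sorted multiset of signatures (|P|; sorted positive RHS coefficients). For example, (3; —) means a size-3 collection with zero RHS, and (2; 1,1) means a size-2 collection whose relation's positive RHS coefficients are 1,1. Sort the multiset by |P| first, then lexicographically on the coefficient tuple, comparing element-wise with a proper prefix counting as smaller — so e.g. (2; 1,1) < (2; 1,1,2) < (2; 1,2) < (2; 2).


14 minimal non-faces of Δ(Σ) (on 8 rays):

  P={3,5}:  v_{3} + v_{5} = 0  ⟹  sig = (2; —)
  P={0,1}:  v_{0} + v_{1} = v_{5}  ⟹  sig = (2; 1)
  P={1,2}:  v_{1} + v_{2} = v_{0}  ⟹  sig = (2; 1)
  P={4,7}:  v_{4} + v_{7} = v_{5}  ⟹  sig = (2; 1)
  P={0,3}:  v_{0} + v_{3} = v_{4} + v_{6}  ⟹  sig = (2; 1,1)
  P={3,7}:  v_{3} + v_{7} = v_{1} + v_{6}  ⟹  sig = (2; 1,1)
  P={2,7}:  v_{2} + v_{7} = v_{0} + v_{5} + v_{6}  ⟹  sig = (2; 1,1,1)
  P={0,7}:  v_{0} + v_{7} = 2·v_{5} + v_{6}  ⟹  sig = (2; 1,2)
  P={2,5}:  v_{2} + v_{5} = 2·v_{0}  ⟹  sig = (2; 2)
  P={2,3}:  v_{2} + v_{3} = 2·v_{4} + 2·v_{6}  ⟹  sig = (2; 2,2)
  P={1,4,6}:  v_{1} + v_{4} + v_{6} = 0  ⟹  sig = (3; —)
  P={0,4,6}:  v_{0} + v_{4} + v_{6} = v_{2}  ⟹  sig = (3; 1)
  P={1,5,6}:  v_{1} + v_{5} + v_{6} = v_{7}  ⟹  sig = (3; 1)
  P={4,5,6}:  v_{4} + v_{5} + v_{6} = v_{0}  ⟹  sig = (3; 1)

Hence PRS(X_Σ) =
    (2; —)
    (2; 1)
    (2; 1)
    (2; 1)
    (2; 1,1)
    (2; 1,1)
    (2; 1,1,1)
    (2; 1,2)
    (2; 2)
    (2; 2,2)
    (3; —)
    (3; 1)
    (3; 1)
    (3; 1)


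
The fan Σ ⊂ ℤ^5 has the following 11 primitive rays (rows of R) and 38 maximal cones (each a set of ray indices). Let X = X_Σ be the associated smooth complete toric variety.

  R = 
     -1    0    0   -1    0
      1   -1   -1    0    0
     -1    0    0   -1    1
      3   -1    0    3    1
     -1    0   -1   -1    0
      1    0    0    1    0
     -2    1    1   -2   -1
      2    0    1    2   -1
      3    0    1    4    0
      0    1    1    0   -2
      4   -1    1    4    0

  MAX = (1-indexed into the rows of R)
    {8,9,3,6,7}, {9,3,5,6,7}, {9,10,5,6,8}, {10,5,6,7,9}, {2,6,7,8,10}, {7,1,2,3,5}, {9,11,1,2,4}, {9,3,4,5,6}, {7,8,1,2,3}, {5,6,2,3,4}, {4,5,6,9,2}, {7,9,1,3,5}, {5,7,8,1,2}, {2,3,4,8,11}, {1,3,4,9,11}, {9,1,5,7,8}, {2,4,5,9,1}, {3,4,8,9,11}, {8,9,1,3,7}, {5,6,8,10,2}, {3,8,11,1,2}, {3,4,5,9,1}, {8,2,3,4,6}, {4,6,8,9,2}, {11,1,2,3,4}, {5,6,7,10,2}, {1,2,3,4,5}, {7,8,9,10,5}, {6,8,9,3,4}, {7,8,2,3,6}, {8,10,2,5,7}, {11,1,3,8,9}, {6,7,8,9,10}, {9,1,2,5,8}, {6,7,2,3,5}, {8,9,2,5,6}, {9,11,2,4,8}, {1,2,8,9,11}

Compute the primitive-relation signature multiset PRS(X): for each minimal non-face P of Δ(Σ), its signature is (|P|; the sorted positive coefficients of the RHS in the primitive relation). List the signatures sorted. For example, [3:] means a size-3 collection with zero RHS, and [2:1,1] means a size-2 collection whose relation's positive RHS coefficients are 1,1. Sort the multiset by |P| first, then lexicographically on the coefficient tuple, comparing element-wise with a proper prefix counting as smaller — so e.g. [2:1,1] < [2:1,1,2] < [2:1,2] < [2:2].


Primitive collections (16):

  P={1,6}:  v_{1} + v_{6} = 0 — sig = [2:]
  P={3,10}:  v_{3} + v_{10} = v_{6} + v_{7} — sig = [2:1,1]
  P={4,7}:  v_{4} + v_{7} = v_{3} + v_{8} — sig = [2:1,1]
  P={4,10}:  v_{4} + v_{10} = v_{6} + v_{8} — sig = [2:1,1]
  P={6,11}:  v_{6} + v_{11} = v_{4} + v_{8} — sig = [2:1,1]
  P={1,10}:  v_{1} + v_{10} = v_{5} + v_{7} + v_{8} — sig = [2:1,1,1]
  P={5,11}:  v_{5} + v_{11} = v_{1} + v_{2} + v_{9} — sig = [2:1,1,1]
  P={7,11}:  v_{7} + v_{11} = v_{1} + v_{3} + 2·v_{8} — sig = [2:1,1,2]
  P={10,11}:  v_{10} + v_{11} = 2·v_{8} — sig = [2:2]
  P={3,5,8}:  v_{3} + v_{5} + v_{8} = 0 — sig = [3:]
  P={1,4,8}:  v_{1} + v_{4} + v_{8} = v_{11} — sig = [3:1]
  P={2,3,9}:  v_{2} + v_{3} + v_{9} = v_{4} — sig = [3:1]
  P={2,7,9}:  v_{2} + v_{7} + v_{9} = v_{8} — sig = [3:1]
  P={4,5,8}:  v_{4} + v_{5} + v_{8} = v_{2} + v_{9} — sig = [3:1,1]
  P={2,9,10}:  v_{2} + v_{9} + v_{10} = v_{5} + v_{6} + 2·v_{8} — sig = [3:1,1,2]
  P={5,6,7,8}:  v_{5} + v_{6} + v_{7} + v_{8} = v_{10} — sig = [4:1]

so the primitive-relation signature multiset is
{ [2:],  [2:1,1] ×4,  [2:1,1,1] ×2,  [2:1,1,2],  [2:2],  [3:],  [3:1] ×3,  [3:1,1],  [3:1,1,2],  [4:1] }


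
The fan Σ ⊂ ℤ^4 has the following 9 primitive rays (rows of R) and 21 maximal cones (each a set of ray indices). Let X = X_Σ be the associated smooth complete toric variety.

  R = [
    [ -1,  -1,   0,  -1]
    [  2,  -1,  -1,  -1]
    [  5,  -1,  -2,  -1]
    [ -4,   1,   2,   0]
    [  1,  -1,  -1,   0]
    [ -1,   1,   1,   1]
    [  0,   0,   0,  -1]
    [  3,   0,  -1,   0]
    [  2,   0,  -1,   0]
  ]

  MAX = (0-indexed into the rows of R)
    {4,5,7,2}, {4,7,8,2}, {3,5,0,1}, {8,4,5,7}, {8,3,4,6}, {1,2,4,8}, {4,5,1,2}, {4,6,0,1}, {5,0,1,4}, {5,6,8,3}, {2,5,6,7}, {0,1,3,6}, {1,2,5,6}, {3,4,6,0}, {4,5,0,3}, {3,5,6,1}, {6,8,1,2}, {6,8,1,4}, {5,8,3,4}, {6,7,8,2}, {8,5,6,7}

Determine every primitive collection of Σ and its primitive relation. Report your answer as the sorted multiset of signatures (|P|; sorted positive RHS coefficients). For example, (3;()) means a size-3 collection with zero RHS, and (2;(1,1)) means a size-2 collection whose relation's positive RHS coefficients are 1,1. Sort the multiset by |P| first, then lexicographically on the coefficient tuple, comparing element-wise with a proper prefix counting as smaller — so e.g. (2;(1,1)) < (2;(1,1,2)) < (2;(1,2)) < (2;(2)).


14 collections generate NE(X_Σ); each relation:

  {0,7}:  v_{0} + v_{7} = v_{1} ; sig = (2;(1))
  {1,7}:  v_{1} + v_{7} = v_{2} ; sig = (2;(1))
  {0,8}:  v_{0} + v_{8} = v_{4} + v_{6} ; sig = (2;(1,1))
  {3,7}:  v_{3} + v_{7} = v_{5} + v_{6} ; sig = (2;(1,1))
  {2,3}:  v_{2} + v_{3} = v_{1} + v_{5} + v_{6} ; sig = (2;(1,1,1))
  {0,2}:  v_{0} + v_{2} = 2·v_{1} ; sig = (2;(2))
  {4,5,6}:  v_{4} + v_{5} + v_{6} = 0 ; sig = (3;())
  {1,3,4}:  v_{1} + v_{3} + v_{4} = v_{0} ; sig = (3;(1))
  {1,3,8}:  v_{1} + v_{3} + v_{8} = v_{6} ; sig = (3;(1))
  {1,5,8}:  v_{1} + v_{5} + v_{8} = v_{7} ; sig = (3;(1))
  {0,5,6}:  v_{0} + v_{5} + v_{6} = v_{1} + v_{3} ; sig = (3;(1,1))
  {4,6,7}:  v_{4} + v_{6} + v_{7} = v_{1} + v_{8} ; sig = (3;(1,1))
  {2,4,6}:  v_{2} + v_{4} + v_{6} = 2·v_{1} + v_{8} ; sig = (3;(1,2))
  {2,5,8}:  v_{2} + v_{5} + v_{8} = 2·v_{7} ; sig = (3;(2))

so the primitive-relation signature multiset is
    (2;(1))
    (2;(1))
    (2;(1,1))
    (2;(1,1))
    (2;(1,1,1))
    (2;(2))
    (3;())
    (3;(1))
    (3;(1))
    (3;(1))
    (3;(1,1))
    (3;(1,1))
    (3;(1,2))
    (3;(2))


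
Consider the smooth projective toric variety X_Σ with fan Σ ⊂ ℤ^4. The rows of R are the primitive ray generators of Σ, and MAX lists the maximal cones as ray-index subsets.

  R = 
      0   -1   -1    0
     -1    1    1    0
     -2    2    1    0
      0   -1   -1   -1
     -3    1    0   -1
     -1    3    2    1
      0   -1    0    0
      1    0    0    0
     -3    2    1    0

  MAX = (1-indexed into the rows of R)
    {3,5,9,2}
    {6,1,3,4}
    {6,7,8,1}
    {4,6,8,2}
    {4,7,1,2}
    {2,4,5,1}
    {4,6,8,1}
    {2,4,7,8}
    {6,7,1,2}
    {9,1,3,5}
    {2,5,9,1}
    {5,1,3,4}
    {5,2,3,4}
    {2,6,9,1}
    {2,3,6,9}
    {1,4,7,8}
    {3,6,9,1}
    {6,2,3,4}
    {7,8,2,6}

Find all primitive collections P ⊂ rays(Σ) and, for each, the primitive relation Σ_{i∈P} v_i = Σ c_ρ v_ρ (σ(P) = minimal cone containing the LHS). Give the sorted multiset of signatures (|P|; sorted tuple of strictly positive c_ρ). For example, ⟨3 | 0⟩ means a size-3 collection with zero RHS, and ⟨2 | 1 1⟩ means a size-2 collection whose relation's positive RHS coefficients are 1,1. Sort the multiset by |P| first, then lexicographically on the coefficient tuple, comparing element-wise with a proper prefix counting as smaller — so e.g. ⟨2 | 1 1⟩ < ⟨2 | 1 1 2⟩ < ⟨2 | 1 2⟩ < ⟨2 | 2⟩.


Minimal non-faces — 12 found among 9 rays, 19 max cones:

  • {4,9}:  v_{4} + v_{9} = v_{5}  ⟹  sig = ⟨2 | 1⟩
  • {8,9}:  v_{8} + v_{9} = v_{3}  ⟹  sig = ⟨2 | 1⟩
  • {3,8}:  v_{3} + v_{8} = v_{4} + v_{6}  ⟹  sig = ⟨2 | 1 1⟩
  • {5,8}:  v_{5} + v_{8} = v_{3} + v_{4}  ⟹  sig = ⟨2 | 1 1⟩
  • {3,7}:  v_{3} + v_{7} = v_{1} + 2·v_{2}  ⟹  sig = ⟨2 | 1 2⟩
  • {5,7}:  v_{5} + v_{7} = 2·v_{1} + 3·v_{2} + v_{4}  ⟹  sig = ⟨2 | 1 2 3⟩
  • {5,6}:  v_{5} + v_{6} = 2·v_{3}  ⟹  sig = ⟨2 | 2⟩
  • {7,9}:  v_{7} + v_{9} = 2·v_{1} + 3·v_{2}  ⟹  sig = ⟨2 | 2 3⟩
  • {1,2,8}:  v_{1} + v_{2} + v_{8} = 0  ⟹  sig = ⟨3 | 0⟩
  • {1,2,3}:  v_{1} + v_{2} + v_{3} = v_{9}  ⟹  sig = ⟨3 | 1⟩
  • {4,6,7}:  v_{4} + v_{6} + v_{7} = v_{2}  ⟹  sig = ⟨3 | 1⟩
  • {1,2,4,6}:  v_{1} + v_{2} + v_{4} + v_{6} = v_{3}  ⟹  sig = ⟨4 | 1⟩

Sorted signature multiset PRS(X):
    |P|=2: 8 collections, coeffs (1), (1), (1,1), (1,1), (1,2), (1,2,3), (2), (2,3)
    |P|=3: 3 collections, coeffs (), (1), (1)
    |P|=4: 1 collection, coeffs (1)


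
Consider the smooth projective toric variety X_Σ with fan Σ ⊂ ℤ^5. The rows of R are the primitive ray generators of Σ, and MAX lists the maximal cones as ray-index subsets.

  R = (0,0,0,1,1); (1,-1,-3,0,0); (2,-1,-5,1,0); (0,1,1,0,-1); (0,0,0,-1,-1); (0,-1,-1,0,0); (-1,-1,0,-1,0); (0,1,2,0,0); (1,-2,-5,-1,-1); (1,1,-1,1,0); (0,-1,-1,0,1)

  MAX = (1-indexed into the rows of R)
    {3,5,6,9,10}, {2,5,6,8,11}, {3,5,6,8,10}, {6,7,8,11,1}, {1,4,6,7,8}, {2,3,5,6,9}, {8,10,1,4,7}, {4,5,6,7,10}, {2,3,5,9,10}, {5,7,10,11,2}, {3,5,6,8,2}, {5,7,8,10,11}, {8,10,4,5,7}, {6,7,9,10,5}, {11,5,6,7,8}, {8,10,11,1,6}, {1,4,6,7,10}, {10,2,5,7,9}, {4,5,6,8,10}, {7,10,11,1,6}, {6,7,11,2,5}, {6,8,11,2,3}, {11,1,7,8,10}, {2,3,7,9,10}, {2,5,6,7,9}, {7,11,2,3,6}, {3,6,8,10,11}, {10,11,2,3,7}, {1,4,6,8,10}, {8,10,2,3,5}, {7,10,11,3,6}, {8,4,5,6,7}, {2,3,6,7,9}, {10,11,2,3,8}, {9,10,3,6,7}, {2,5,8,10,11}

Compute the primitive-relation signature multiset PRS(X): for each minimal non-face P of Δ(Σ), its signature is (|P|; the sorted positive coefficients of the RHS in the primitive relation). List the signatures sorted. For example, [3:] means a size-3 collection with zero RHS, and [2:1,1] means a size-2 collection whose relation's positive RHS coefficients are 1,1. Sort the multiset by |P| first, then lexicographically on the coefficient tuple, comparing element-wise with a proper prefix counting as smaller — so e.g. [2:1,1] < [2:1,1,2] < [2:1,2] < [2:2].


17 minimal non-faces of Δ(Σ) (on 11 rays):

  P = {1,5}:  v_{1} + v_{5} = 0  ⟹  sig = [2:]
  P = {4,11}:  v_{4} + v_{11} = 0  ⟹  sig = [2:]
  P = {1,9}:  v_{1} + v_{9} = v_{3} + v_{7}  ⟹  sig = [2:1,1]
  P = {8,9}:  v_{8} + v_{9} = v_{2} + v_{5}  ⟹  sig = [2:1,1]
  P = {1,2}:  v_{1} + v_{2} = v_{6} + v_{10} + v_{11}  ⟹  sig = [2:1,1,1]
  P = {2,4}:  v_{2} + v_{4} = v_{5} + v_{6} + v_{10}  ⟹  sig = [2:1,1,1]
  P = {9,11}:  v_{9} + v_{11} = 2·v_{2} + v_{7}  ⟹  sig = [2:1,2]
  P = {1,3}:  v_{1} + v_{3} = 2·v_{6} + 2·v_{10} + v_{11}  ⟹  sig = [2:1,2,2]
  P = {3,4}:  v_{3} + v_{4} = v_{5} + 2·v_{6} + 2·v_{10}  ⟹  sig = [2:1,2,2]
  P = {4,9}:  v_{4} + v_{9} = 2·v_{5} + 2·v_{6} + v_{7} + 2·v_{10}  ⟹  sig = [2:1,2,2,2]
  P = {2,6,10}:  v_{2} + v_{6} + v_{10} = v_{3}  ⟹  sig = [3:1]
  P = {3,5,7}:  v_{3} + v_{5} + v_{7} = v_{9}  ⟹  sig = [3:1]
  P = {3,7,8}:  v_{3} + v_{7} + v_{8} = v_{2}  ⟹  sig = [3:1]
  P = {2,7,8}:  v_{2} + v_{7} + v_{8} = v_{5} + v_{11}  ⟹  sig = [3:1,1]
  P = {3,5,11}:  v_{3} + v_{5} + v_{11} = 2·v_{2}  ⟹  sig = [3:2]
  P = {6,7,8,10}:  v_{6} + v_{7} + v_{8} + v_{10} = 0  ⟹  sig = [4:]
  P = {5,6,10,11}:  v_{5} + v_{6} + v_{10} + v_{11} = v_{2}  ⟹  sig = [4:1]

so the primitive-relation signature multiset is
    |P|=2: 10 collections, coeffs (), (), (1,1), (1,1), (1,1,1), (1,1,1), (1,2), (1,2,2), (1,2,2), (1,2,2,2)
    |P|=3: 5 collections, coeffs (1), (1), (1), (1,1), (2)
    |P|=4: 2 collections, coeffs (), (1)


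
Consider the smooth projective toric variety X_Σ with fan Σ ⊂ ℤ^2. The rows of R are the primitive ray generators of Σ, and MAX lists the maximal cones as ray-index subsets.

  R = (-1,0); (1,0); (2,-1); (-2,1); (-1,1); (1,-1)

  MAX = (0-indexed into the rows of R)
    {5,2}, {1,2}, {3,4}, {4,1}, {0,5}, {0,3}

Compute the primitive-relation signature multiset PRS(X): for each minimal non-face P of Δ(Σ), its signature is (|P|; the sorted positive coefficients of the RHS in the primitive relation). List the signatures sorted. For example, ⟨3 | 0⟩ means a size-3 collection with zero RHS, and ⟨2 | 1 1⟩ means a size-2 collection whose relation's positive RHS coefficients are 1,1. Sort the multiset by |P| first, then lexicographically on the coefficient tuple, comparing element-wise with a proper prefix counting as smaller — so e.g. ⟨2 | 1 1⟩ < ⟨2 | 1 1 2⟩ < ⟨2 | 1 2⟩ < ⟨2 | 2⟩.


|primitive collections| = 9. Relations:

  {0,1}:  v_{0} + v_{1} = 0 — sig = ⟨2 | 0⟩
  {2,3}:  v_{2} + v_{3} = 0 — sig = ⟨2 | 0⟩
  {4,5}:  v_{4} + v_{5} = 0 — sig = ⟨2 | 0⟩
  {0,2}:  v_{0} + v_{2} = v_{5} — sig = ⟨2 | 1⟩
  {0,4}:  v_{0} + v_{4} = v_{3} — sig = ⟨2 | 1⟩
  {1,3}:  v_{1} + v_{3} = v_{4} — sig = ⟨2 | 1⟩
  {1,5}:  v_{1} + v_{5} = v_{2} — sig = ⟨2 | 1⟩
  {2,4}:  v_{2} + v_{4} = v_{1} — sig = ⟨2 | 1⟩
  {3,5}:  v_{3} + v_{5} = v_{0} — sig = ⟨2 | 1⟩

so the primitive-relation signature multiset is
    ⟨2 | 0⟩
    ⟨2 | 0⟩
    ⟨2 | 0⟩
    ⟨2 | 1⟩
    ⟨2 | 1⟩
    ⟨2 | 1⟩
    ⟨2 | 1⟩
    ⟨2 | 1⟩
    ⟨2 | 1⟩


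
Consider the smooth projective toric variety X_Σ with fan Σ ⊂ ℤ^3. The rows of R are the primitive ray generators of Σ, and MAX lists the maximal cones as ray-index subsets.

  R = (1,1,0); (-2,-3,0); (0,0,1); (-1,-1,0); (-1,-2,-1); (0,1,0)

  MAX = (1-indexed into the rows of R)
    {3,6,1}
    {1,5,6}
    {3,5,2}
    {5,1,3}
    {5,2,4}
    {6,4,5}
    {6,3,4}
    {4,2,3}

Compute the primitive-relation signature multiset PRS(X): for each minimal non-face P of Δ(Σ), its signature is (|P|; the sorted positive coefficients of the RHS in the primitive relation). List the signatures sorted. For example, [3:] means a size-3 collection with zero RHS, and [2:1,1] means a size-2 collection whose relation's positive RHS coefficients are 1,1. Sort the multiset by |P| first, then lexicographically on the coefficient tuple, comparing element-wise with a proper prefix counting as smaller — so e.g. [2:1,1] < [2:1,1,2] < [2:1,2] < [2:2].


The 5 primitive collections of Σ (r=6, n=3):

  • {1,4}:  v_{1} + v_{4} = 0  so sig = [2:]
  • {1,2}:  v_{1} + v_{2} = v_{3} + v_{5}  so sig = [2:1,1]
  • {2,6}:  v_{2} + v_{6} = 2·v_{4}  so sig = [2:2]
  • {3,4,5}:  v_{3} + v_{4} + v_{5} = v_{2}  so sig = [3:1]
  • {3,5,6}:  v_{3} + v_{5} + v_{6} = v_{4}  so sig = [3:1]

Signatures (|P|; sorted positive RHS coefficients), sorted:
    [2:]
    [2:1,1]
    [2:2]
    [3:1]
    [3:1]


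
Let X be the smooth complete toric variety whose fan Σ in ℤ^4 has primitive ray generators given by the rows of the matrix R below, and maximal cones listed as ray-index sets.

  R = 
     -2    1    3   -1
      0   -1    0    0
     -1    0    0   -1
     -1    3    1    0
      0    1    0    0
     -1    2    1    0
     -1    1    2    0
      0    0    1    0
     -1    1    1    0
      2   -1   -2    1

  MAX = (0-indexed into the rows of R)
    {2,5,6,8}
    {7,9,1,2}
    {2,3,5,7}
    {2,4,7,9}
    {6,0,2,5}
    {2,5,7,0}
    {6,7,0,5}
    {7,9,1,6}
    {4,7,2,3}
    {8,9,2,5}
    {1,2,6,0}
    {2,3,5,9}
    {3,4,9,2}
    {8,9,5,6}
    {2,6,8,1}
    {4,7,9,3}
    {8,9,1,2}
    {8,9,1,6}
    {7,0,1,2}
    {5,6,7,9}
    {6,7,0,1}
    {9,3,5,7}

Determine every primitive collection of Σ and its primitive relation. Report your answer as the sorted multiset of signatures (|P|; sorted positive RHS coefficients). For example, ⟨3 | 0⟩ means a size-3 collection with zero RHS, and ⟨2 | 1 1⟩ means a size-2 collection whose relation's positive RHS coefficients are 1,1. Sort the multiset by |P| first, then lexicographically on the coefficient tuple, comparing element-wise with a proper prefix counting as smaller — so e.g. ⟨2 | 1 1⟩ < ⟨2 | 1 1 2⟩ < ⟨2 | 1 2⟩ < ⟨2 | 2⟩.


Minimal non-faces — 17 found among 10 rays, 22 max cones:

  • {1,4}:  v_{1} + v_{4} = 0 ; sig = ⟨2 | 0⟩
  • {0,9}:  v_{0} + v_{9} = v_{7} ; sig = ⟨2 | 1⟩
  • {1,3}:  v_{1} + v_{3} = v_{5} ; sig = ⟨2 | 1⟩
  • {1,5}:  v_{1} + v_{5} = v_{8} ; sig = ⟨2 | 1⟩
  • {4,5}:  v_{4} + v_{5} = v_{3} ; sig = ⟨2 | 1⟩
  • {4,8}:  v_{4} + v_{8} = v_{5} ; sig = ⟨2 | 1⟩
  • {7,8}:  v_{7} + v_{8} = v_{6} ; sig = ⟨2 | 1⟩
  • {4,6}:  v_{4} + v_{6} = v_{5} + v_{7} ; sig = ⟨2 | 1 1⟩
  • {0,4}:  v_{0} + v_{4} = v_{2} + v_{5} + 2·v_{7} ; sig = ⟨2 | 1 1 2⟩
  • {0,8}:  v_{0} + v_{8} = v_{2} + 2·v_{6} ; sig = ⟨2 | 1 2⟩
  • {3,6}:  v_{3} + v_{6} = 2·v_{5} + v_{7} ; sig = ⟨2 | 1 2⟩
  • {0,3}:  v_{0} + v_{3} = v_{2} + 2·v_{5} + 2·v_{7} ; sig = ⟨2 | 1 2 2⟩
  • {3,8}:  v_{3} + v_{8} = 2·v_{5} ; sig = ⟨2 | 2⟩
  • {2,6,9}:  v_{2} + v_{6} + v_{9} = 0 ; sig = ⟨3 | 0⟩
  • {2,6,7}:  v_{2} + v_{6} + v_{7} = v_{0} ; sig = ⟨3 | 1⟩
  • {2,5,7,9}:  v_{2} + v_{5} + v_{7} + v_{9} = v_{4} ; sig = ⟨4 | 1⟩
  • {2,3,7,9}:  v_{2} + v_{3} + v_{7} + v_{9} = 2·v_{4} ; sig = ⟨4 | 2⟩

Hence PRS(X_Σ) =
    |P|=2: 13 collections, coeffs (), (1), (1), (1), (1), (1), (1), (1,1), (1,1,2), (1,2), (1,2), (1,2,2), (2)
    |P|=3: 2 collections, coeffs (), (1)
    |P|=4: 2 collections, coeffs (1), (2)


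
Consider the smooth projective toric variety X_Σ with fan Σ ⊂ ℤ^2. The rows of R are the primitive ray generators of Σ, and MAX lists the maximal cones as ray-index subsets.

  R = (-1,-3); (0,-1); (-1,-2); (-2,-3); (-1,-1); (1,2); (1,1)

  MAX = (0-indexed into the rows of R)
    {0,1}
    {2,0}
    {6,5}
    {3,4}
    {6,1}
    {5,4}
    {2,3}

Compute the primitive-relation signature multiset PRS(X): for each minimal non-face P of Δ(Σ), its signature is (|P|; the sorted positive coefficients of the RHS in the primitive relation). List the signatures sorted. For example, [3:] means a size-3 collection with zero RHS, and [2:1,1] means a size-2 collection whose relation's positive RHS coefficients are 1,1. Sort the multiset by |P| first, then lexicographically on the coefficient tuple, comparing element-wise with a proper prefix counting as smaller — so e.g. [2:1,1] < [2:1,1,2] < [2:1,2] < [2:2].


The 14 primitive collections of Σ (r=7, n=2):

  P = {2,5}:  v_{2} + v_{5} = 0  so sig = [2:]
  P = {4,6}:  v_{4} + v_{6} = 0  so sig = [2:]
  P = {0,5}:  v_{0} + v_{5} = v_{1}  so sig = [2:1]
  P = {1,2}:  v_{1} + v_{2} = v_{0}  so sig = [2:1]
  P = {1,4}:  v_{1} + v_{4} = v_{2}  so sig = [2:1]
  P = {1,5}:  v_{1} + v_{5} = v_{6}  so sig = [2:1]
  P = {2,4}:  v_{2} + v_{4} = v_{3}  so sig = [2:1]
  P = {2,6}:  v_{2} + v_{6} = v_{1}  so sig = [2:1]
  P = {3,5}:  v_{3} + v_{5} = v_{4}  so sig = [2:1]
  P = {3,6}:  v_{3} + v_{6} = v_{2}  so sig = [2:1]
  P = {0,4}:  v_{0} + v_{4} = 2·v_{2}  so sig = [2:2]
  P = {0,6}:  v_{0} + v_{6} = 2·v_{1}  so sig = [2:2]
  P = {1,3}:  v_{1} + v_{3} = 2·v_{2}  so sig = [2:2]
  P = {0,3}:  v_{0} + v_{3} = 3·v_{2}  so sig = [2:3]

Sorted signature multiset PRS(X):
[[2:], [2:], [2:1], [2:1], [2:1], [2:1], [2:1], [2:1], [2:1], [2:1], [2:2], [2:2], [2:2], [2:3]]


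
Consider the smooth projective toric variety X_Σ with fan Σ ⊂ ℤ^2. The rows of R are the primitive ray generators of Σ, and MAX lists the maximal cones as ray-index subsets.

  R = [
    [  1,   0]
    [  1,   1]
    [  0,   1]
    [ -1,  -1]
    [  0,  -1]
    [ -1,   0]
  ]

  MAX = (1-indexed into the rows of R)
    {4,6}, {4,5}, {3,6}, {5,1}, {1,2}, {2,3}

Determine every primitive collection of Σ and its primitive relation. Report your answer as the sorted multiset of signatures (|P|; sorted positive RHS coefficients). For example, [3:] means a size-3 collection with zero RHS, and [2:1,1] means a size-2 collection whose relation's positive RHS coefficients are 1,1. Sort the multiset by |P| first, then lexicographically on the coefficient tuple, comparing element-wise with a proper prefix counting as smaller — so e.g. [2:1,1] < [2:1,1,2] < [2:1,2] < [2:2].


|primitive collections| = 9. Relations:

  P={1,6}:  v_{1} + v_{6} = 0  ⇒ sig = [2:]
  P={2,4}:  v_{2} + v_{4} = 0  ⇒ sig = [2:]
  P={3,5}:  v_{3} + v_{5} = 0  ⇒ sig = [2:]
  P={1,3}:  v_{1} + v_{3} = v_{2}  ⇒ sig = [2:1]
  P={1,4}:  v_{1} + v_{4} = v_{5}  ⇒ sig = [2:1]
  P={2,5}:  v_{2} + v_{5} = v_{1}  ⇒ sig = [2:1]
  P={2,6}:  v_{2} + v_{6} = v_{3}  ⇒ sig = [2:1]
  P={3,4}:  v_{3} + v_{4} = v_{6}  ⇒ sig = [2:1]
  P={5,6}:  v_{5} + v_{6} = v_{4}  ⇒ sig = [2:1]

Sorted signature multiset PRS(X):
{ [2:] ×3,  [2:1] ×6 }


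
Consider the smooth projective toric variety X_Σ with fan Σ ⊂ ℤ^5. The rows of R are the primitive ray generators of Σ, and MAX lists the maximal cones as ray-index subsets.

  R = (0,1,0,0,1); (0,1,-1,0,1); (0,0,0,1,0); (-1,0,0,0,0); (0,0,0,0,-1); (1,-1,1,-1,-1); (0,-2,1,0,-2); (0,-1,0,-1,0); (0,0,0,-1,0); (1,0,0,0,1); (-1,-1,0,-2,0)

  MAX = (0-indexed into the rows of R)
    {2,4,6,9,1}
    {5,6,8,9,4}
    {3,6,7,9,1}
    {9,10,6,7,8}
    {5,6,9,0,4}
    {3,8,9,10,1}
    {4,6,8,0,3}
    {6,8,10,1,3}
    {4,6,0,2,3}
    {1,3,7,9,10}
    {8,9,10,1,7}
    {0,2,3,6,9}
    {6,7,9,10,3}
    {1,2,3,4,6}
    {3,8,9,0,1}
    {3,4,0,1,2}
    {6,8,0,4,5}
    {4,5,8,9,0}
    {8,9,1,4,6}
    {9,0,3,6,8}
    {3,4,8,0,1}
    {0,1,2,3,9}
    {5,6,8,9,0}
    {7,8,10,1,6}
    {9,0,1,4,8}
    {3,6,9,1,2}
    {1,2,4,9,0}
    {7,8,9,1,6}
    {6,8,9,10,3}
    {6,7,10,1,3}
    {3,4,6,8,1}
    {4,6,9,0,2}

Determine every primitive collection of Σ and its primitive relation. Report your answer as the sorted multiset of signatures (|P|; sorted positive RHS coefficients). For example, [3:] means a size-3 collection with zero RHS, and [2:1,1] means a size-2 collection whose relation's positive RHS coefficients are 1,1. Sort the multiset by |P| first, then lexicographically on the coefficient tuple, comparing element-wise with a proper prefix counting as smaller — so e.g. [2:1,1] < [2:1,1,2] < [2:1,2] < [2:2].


Primitive collections (18):

  {2,8}:  v_{2} + v_{8} = 0 — sig = [2:]
  {2,10}:  v_{2} + v_{10} = v_{3} + v_{7} — sig = [2:1,1]
  {0,7}:  v_{0} + v_{7} = v_{3} + v_{8} + v_{9} — sig = [2:1,1,1]
  {1,5}:  v_{1} + v_{5} = v_{4} + v_{8} + v_{9} — sig = [2:1,1,1]
  {3,5}:  v_{3} + v_{5} = v_{0} + v_{6} + v_{8} — sig = [2:1,1,1]
  {4,7}:  v_{4} + v_{7} = v_{1} + v_{6} + v_{8} — sig = [2:1,1,1]
  {2,5}:  v_{2} + v_{5} = v_{0} + v_{4} + v_{6} + v_{9} — sig = [2:1,1,1,1]
  {2,7}:  v_{2} + v_{7} = v_{1} + v_{3} + v_{6} + v_{9} — sig = [2:1,1,1,1]
  {4,10}:  v_{4} + v_{10} = v_{1} + v_{3} + v_{6} + 2·v_{8} — sig = [2:1,1,1,2]
  {5,10}:  v_{5} + v_{10} = v_{3} + v_{6} + 3·v_{8} + v_{9} — sig = [2:1,1,1,3]
  {5,7}:  v_{5} + v_{7} = v_{6} + 2·v_{8} + v_{9} — sig = [2:1,1,2]
  {0,10}:  v_{0} + v_{10} = 2·v_{3} + 2·v_{8} + v_{9} — sig = [2:1,2,2]
  {0,1,6}:  v_{0} + v_{1} + v_{6} = 0 — sig = [3:]
  {3,4,9}:  v_{3} + v_{4} + v_{9} = 0 — sig = [3:]
  {3,7,8}:  v_{3} + v_{7} + v_{8} = v_{10} — sig = [3:1]
  {1,6,9,10}:  v_{1} + v_{6} + v_{9} + v_{10} = 2·v_{7} — sig = [4:2]
  {0,4,6,8,9}:  v_{0} + v_{4} + v_{6} + v_{8} + v_{9} = v_{5} — sig = [5:1]
  {1,3,6,8,9}:  v_{1} + v_{3} + v_{6} + v_{8} + v_{9} = v_{7} — sig = [5:1]

Sorted signature multiset PRS(X):
{ [2:],  [2:1,1],  [2:1,1,1] ×4,  [2:1,1,1,1] ×2,  [2:1,1,1,2],  [2:1,1,1,3],  [2:1,1,2],  [2:1,2,2],  [3:] ×2,  [3:1],  [4:2],  [5:1] ×2 }


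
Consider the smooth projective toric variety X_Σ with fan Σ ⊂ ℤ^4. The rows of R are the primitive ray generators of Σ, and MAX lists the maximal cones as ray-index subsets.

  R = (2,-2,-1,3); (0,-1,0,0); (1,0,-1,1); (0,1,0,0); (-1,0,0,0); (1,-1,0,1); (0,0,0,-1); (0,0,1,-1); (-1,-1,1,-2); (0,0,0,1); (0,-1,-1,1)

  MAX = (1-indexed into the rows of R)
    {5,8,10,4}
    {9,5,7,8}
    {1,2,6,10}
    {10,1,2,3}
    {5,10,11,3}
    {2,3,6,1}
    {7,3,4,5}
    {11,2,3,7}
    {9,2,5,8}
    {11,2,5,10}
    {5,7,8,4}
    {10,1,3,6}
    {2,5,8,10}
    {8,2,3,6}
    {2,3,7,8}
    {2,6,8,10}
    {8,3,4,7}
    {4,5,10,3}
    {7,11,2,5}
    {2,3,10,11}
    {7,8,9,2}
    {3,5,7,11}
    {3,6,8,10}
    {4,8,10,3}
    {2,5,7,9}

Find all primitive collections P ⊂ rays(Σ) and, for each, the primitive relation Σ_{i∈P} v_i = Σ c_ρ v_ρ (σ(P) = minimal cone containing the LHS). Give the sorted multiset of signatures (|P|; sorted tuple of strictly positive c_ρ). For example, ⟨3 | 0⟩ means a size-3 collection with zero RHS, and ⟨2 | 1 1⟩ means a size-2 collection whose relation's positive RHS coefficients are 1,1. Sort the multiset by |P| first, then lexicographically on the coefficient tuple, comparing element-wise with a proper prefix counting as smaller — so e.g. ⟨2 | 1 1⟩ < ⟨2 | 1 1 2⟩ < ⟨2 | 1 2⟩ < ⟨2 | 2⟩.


Minimal non-faces — 24 found among 11 rays, 25 max cones:

  {2,4}:  v_{2} + v_{4} = 0  →  sig = ⟨2 | 0⟩
  {7,10}:  v_{7} + v_{10} = 0  →  sig = ⟨2 | 0⟩
  {8,11}:  v_{8} + v_{11} = v_{2}  →  sig = ⟨2 | 1⟩
  {3,9}:  v_{3} + v_{9} = v_{2} + v_{7}  →  sig = ⟨2 | 1 1⟩
  {4,11}:  v_{4} + v_{11} = v_{3} + v_{5}  →  sig = ⟨2 | 1 1⟩
  {5,6}:  v_{5} + v_{6} = v_{2} + v_{10}  →  sig = ⟨2 | 1 1⟩
  {1,4}:  v_{1} + v_{4} = v_{3} + v_{6} + v_{10}  →  sig = ⟨2 | 1 1 1⟩
  {1,7}:  v_{1} + v_{7} = v_{2} + v_{3} + v_{6}  →  sig = ⟨2 | 1 1 1⟩
  {4,6}:  v_{4} + v_{6} = v_{3} + v_{8} + v_{10}  →  sig = ⟨2 | 1 1 1⟩
  {4,9}:  v_{4} + v_{9} = v_{5} + v_{7} + v_{8}  →  sig = ⟨2 | 1 1 1⟩
  {6,7}:  v_{6} + v_{7} = v_{2} + v_{3} + v_{8}  →  sig = ⟨2 | 1 1 1⟩
  {9,10}:  v_{9} + v_{10} = v_{2} + v_{5} + v_{8}  →  sig = ⟨2 | 1 1 1⟩
  {6,11}:  v_{6} + v_{11} = 2·v_{2} + v_{3} + v_{10}  →  sig = ⟨2 | 1 1 2⟩
  {9,11}:  v_{9} + v_{11} = 2·v_{2} + v_{5} + v_{7}  →  sig = ⟨2 | 1 1 2⟩
  {1,9}:  v_{1} + v_{9} = 2·v_{2} + v_{6}  →  sig = ⟨2 | 1 2⟩
  {6,9}:  v_{6} + v_{9} = 2·v_{2} + v_{8}  →  sig = ⟨2 | 1 2⟩
  {1,5}:  v_{1} + v_{5} = 2·v_{2} + v_{3} + 2·v_{10}  →  sig = ⟨2 | 1 2 2⟩
  {1,8}:  v_{1} + v_{8} = 2·v_{6}  →  sig = ⟨2 | 2⟩
  {1,11}:  v_{1} + v_{11} = 3·v_{2} + 2·v_{3} + 2·v_{10}  →  sig = ⟨2 | 2 2 3⟩
  {3,5,8}:  v_{3} + v_{5} + v_{8} = 0  →  sig = ⟨3 | 0⟩
  {2,3,5}:  v_{2} + v_{3} + v_{5} = v_{11}  →  sig = ⟨3 | 1⟩
  {2,3,6,10}:  v_{2} + v_{3} + v_{6} + v_{10} = v_{1}  →  sig = ⟨4 | 1⟩
  {2,3,8,10}:  v_{2} + v_{3} + v_{8} + v_{10} = v_{6}  →  sig = ⟨4 | 1⟩
  {2,5,7,8}:  v_{2} + v_{5} + v_{7} + v_{8} = v_{9}  →  sig = ⟨4 | 1⟩

Sorted signature multiset PRS(X):
    ⟨2 | 0⟩
    ⟨2 | 0⟩
    ⟨2 | 1⟩
    ⟨2 | 1 1⟩
    ⟨2 | 1 1⟩
    ⟨2 | 1 1⟩
    ⟨2 | 1 1 1⟩
    ⟨2 | 1 1 1⟩
    ⟨2 | 1 1 1⟩
    ⟨2 | 1 1 1⟩
    ⟨2 | 1 1 1⟩
    ⟨2 | 1 1 1⟩
    ⟨2 | 1 1 2⟩
    ⟨2 | 1 1 2⟩
    ⟨2 | 1 2⟩
    ⟨2 | 1 2⟩
    ⟨2 | 1 2 2⟩
    ⟨2 | 2⟩
    ⟨2 | 2 2 3⟩
    ⟨3 | 0⟩
    ⟨3 | 1⟩
    ⟨4 | 1⟩
    ⟨4 | 1⟩
    ⟨4 | 1⟩


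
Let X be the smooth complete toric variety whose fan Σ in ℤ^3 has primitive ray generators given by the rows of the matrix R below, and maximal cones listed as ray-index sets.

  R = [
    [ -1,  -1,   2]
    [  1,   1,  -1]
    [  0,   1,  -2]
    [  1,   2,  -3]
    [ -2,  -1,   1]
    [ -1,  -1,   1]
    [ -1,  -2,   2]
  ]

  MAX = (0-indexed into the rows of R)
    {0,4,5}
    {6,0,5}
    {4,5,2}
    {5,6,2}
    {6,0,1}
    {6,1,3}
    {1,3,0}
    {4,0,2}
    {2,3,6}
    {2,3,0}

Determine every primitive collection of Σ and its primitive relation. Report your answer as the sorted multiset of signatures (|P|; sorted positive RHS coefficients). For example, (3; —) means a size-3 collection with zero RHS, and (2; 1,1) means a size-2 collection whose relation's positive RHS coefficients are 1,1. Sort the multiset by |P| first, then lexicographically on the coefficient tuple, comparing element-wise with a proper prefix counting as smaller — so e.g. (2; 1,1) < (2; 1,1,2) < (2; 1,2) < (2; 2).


|primitive collections| = 9. Relations:

  • {1,5}:  v_{1} + v_{5} = 0  →  sig = (2; —)
  • {1,2}:  v_{1} + v_{2} = v_{3}  →  sig = (2; 1)
  • {3,5}:  v_{3} + v_{5} = v_{2}  →  sig = (2; 1)
  • {1,4}:  v_{1} + v_{4} = v_{0} + v_{2}  →  sig = (2; 1,1)
  • {3,4}:  v_{3} + v_{4} = v_{0} + 2·v_{2}  →  sig = (2; 1,2)
  • {4,6}:  v_{4} + v_{6} = 3·v_{5}  →  sig = (2; 3)
  • {0,2,5}:  v_{0} + v_{2} + v_{5} = v_{4}  →  sig = (3; 1)
  • {0,3,6}:  v_{0} + v_{3} + v_{6} = v_{5}  →  sig = (3; 1)
  • {0,2,6}:  v_{0} + v_{2} + v_{6} = 2·v_{5}  →  sig = (3; 2)

Sorted signature multiset PRS(X):
    (2; —)
    (2; 1)
    (2; 1)
    (2; 1,1)
    (2; 1,2)
    (2; 3)
    (3; 1)
    (3; 1)
    (3; 2)


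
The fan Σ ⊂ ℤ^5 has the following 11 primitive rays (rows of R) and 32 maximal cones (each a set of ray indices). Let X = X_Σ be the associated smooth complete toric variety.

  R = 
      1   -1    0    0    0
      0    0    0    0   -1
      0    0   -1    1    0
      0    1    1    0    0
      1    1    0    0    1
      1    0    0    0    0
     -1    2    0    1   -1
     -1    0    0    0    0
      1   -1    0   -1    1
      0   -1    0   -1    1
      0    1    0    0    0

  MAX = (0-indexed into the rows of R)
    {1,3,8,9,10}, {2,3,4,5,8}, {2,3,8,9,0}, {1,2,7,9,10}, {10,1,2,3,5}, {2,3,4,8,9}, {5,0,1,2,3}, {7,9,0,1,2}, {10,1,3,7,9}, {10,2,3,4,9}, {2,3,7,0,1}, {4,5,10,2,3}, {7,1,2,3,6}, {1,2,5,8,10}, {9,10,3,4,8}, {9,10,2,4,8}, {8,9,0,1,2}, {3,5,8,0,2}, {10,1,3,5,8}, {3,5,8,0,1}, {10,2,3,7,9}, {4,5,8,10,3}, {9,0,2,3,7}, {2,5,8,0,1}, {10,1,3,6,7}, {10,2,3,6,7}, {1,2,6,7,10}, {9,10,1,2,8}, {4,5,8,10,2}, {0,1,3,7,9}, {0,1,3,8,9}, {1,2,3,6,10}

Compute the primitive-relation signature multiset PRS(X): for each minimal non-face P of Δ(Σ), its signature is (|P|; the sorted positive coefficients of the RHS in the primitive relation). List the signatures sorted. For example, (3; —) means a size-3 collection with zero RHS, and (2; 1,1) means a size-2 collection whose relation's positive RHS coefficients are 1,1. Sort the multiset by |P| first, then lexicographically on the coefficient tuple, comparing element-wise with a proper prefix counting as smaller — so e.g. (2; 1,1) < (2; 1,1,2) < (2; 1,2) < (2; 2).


|primitive collections| = 16. Relations:

  • {5,7}:  v_{5} + v_{7} = 0  ⟹  sig = (2; —)
  • {0,10}:  v_{0} + v_{10} = v_{5}  ⟹  sig = (2; 1)
  • {5,9}:  v_{5} + v_{9} = v_{8}  ⟹  sig = (2; 1)
  • {6,8}:  v_{6} + v_{8} = v_{10}  ⟹  sig = (2; 1)
  • {7,8}:  v_{7} + v_{8} = v_{9}  ⟹  sig = (2; 1)
  • {1,4}:  v_{1} + v_{4} = v_{5} + v_{10}  ⟹  sig = (2; 1,1)
  • {6,9}:  v_{6} + v_{9} = v_{7} + v_{10}  ⟹  sig = (2; 1,1)
  • {0,6}:  v_{0} + v_{6} = v_{1} + v_{2} + v_{3}  ⟹  sig = (2; 1,1,1)
  • {0,4}:  v_{0} + v_{4} = v_{2} + v_{3} + v_{5} + v_{8}  ⟹  sig = (2; 1,1,1,1)
  • {4,7}:  v_{4} + v_{7} = v_{2} + v_{3} + v_{9} + v_{10}  ⟹  sig = (2; 1,1,1,1)
  • {5,6}:  v_{5} + v_{6} = v_{1} + v_{2} + v_{3} + v_{10}  ⟹  sig = (2; 1,1,1,1)
  • {4,6}:  v_{4} + v_{6} = v_{2} + v_{3} + 2·v_{10}  ⟹  sig = (2; 1,1,2)
  • {1,2,3,9}:  v_{1} + v_{2} + v_{3} + v_{9} = 0  ⟹  sig = (4; —)
  • {1,2,3,8}:  v_{1} + v_{2} + v_{3} + v_{8} = v_{5}  ⟹  sig = (4; 1)
  • {2,3,8,10}:  v_{2} + v_{3} + v_{8} + v_{10} = v_{4}  ⟹  sig = (4; 1)
  • {1,2,3,7,10}:  v_{1} + v_{2} + v_{3} + v_{7} + v_{10} = v_{6}  ⟹  sig = (5; 1)

so the primitive-relation signature multiset is
    (2; —)
    (2; 1)
    (2; 1)
    (2; 1)
    (2; 1)
    (2; 1,1)
    (2; 1,1)
    (2; 1,1,1)
    (2; 1,1,1,1)
    (2; 1,1,1,1)
    (2; 1,1,1,1)
    (2; 1,1,2)
    (4; —)
    (4; 1)
    (4; 1)
    (5; 1)


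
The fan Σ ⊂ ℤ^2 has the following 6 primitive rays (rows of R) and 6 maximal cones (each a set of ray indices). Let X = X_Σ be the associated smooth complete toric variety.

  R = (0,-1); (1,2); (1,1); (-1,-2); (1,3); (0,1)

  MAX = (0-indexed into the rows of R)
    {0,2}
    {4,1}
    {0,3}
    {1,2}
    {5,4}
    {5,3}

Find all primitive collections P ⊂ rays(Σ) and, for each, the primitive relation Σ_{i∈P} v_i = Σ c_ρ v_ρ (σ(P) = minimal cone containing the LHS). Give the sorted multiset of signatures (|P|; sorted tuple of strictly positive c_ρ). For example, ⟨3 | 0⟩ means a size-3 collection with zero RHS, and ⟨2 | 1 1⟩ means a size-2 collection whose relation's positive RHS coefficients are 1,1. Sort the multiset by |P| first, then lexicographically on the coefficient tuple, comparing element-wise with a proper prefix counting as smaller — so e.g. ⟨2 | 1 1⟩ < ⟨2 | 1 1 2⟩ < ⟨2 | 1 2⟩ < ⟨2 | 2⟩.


The 9 primitive collections of Σ (r=6, n=2):

  P={0,5}:  v_{0} + v_{5} = 0  ⟹  sig = ⟨2 | 0⟩
  P={1,3}:  v_{1} + v_{3} = 0  ⟹  sig = ⟨2 | 0⟩
  P={0,1}:  v_{0} + v_{1} = v_{2}  ⟹  sig = ⟨2 | 1⟩
  P={0,4}:  v_{0} + v_{4} = v_{1}  ⟹  sig = ⟨2 | 1⟩
  P={1,5}:  v_{1} + v_{5} = v_{4}  ⟹  sig = ⟨2 | 1⟩
  P={2,3}:  v_{2} + v_{3} = v_{0}  ⟹  sig = ⟨2 | 1⟩
  P={2,5}:  v_{2} + v_{5} = v_{1}  ⟹  sig = ⟨2 | 1⟩
  P={3,4}:  v_{3} + v_{4} = v_{5}  ⟹  sig = ⟨2 | 1⟩
  P={2,4}:  v_{2} + v_{4} = 2·v_{1}  ⟹  sig = ⟨2 | 2⟩

Sorted signature multiset PRS(X):
[⟨2 | 0⟩, ⟨2 | 0⟩, ⟨2 | 1⟩, ⟨2 | 1⟩, ⟨2 | 1⟩, ⟨2 | 1⟩, ⟨2 | 1⟩, ⟨2 | 1⟩, ⟨2 | 2⟩]


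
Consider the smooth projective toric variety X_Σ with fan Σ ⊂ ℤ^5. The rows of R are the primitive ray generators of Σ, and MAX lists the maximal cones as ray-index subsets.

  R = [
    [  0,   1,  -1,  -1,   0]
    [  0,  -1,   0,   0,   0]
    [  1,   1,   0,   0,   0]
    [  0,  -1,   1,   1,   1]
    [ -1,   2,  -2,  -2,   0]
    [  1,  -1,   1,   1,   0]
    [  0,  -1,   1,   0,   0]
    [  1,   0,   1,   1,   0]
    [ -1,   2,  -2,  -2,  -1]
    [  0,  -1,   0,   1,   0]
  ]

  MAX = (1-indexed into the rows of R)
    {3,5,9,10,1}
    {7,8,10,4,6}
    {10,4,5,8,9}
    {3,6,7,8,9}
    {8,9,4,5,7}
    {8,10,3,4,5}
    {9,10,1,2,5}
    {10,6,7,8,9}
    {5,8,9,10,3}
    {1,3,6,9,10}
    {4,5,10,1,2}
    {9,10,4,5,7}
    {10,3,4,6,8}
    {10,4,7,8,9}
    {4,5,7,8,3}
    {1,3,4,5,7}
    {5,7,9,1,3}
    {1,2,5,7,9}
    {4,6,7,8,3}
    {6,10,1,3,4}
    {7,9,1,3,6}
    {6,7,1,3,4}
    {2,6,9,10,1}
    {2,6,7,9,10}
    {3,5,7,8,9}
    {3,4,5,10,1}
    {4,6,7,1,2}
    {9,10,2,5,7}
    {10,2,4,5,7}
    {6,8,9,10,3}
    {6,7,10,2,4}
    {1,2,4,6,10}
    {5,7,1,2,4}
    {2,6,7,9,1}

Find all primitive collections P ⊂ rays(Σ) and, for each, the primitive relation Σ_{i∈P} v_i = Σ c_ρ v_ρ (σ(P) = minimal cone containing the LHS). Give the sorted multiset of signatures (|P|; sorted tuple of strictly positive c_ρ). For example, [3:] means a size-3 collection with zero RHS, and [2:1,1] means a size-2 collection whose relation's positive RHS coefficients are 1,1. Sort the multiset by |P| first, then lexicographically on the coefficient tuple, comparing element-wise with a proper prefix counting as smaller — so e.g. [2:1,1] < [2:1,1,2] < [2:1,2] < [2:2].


Primitive collections (11):

  P = {1,8}:  v_{1} + v_{8} = v_{3}  →  sig = [2:1]
  P = {2,8}:  v_{2} + v_{8} = v_{6}  →  sig = [2:1]
  P = {5,6}:  v_{5} + v_{6} = v_{1}  →  sig = [2:1]
  P = {2,3}:  v_{2} + v_{3} = v_{1} + v_{6}  →  sig = [2:1,1]
  P = {4,6,9}:  v_{4} + v_{6} + v_{9} = 0  →  sig = [3:]
  P = {1,4,9}:  v_{1} + v_{4} + v_{9} = v_{5}  →  sig = [3:1]
  P = {1,7,10}:  v_{1} + v_{7} + v_{10} = v_{2}  →  sig = [3:1]
  P = {3,7,10}:  v_{3} + v_{7} + v_{10} = v_{6}  →  sig = [3:1]
  P = {3,4,9}:  v_{3} + v_{4} + v_{9} = v_{5} + v_{8}  →  sig = [3:1,1]
  P = {2,4,9}:  v_{2} + v_{4} + v_{9} = v_{5} + v_{7} + v_{10}  →  sig = [3:1,1,1]
  P = {5,7,8,10}:  v_{5} + v_{7} + v_{8} + v_{10} = 0  →  sig = [4:]

Signatures (|P|; sorted positive RHS coefficients), sorted:
    [2:1]
    [2:1]
    [2:1]
    [2:1,1]
    [3:]
    [3:1]
    [3:1]
    [3:1]
    [3:1,1]
    [3:1,1,1]
    [4:]
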